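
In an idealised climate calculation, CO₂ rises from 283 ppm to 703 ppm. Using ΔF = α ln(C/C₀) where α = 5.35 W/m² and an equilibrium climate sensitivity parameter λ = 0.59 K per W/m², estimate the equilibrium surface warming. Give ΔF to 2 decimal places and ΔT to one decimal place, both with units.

ΔF = 4.87 W/m²; ΔT = 2.9 K

CO₂: 5.35 × ln(703/283) = 5.35 × ln(2.48410) = 5.35 × 0.90991 = 4.8680 W/m².
ΔT = λ ΔF = 0.59 × 4.87 = 2.8733 K.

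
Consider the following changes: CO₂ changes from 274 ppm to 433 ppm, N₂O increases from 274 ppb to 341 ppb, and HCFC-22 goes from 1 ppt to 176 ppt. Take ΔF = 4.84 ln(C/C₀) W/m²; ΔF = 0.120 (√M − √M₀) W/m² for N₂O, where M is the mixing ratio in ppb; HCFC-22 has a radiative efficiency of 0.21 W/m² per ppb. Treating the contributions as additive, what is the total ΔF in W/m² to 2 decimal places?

CO₂: 4.84 × ln(433/274) = 4.84 × ln(1.58029) = 4.84 × 0.45761 = 2.2148 W/m².
N₂O: 0.120 × (√341 − √274) = 0.120 × (18.4662 − 16.5529) = 0.120 × 1.9133 = 0.2296 W/m².
HCFC-22: Δ = 176 − 1 = 175 ppt = 0.175 ppb; ΔF = 0.21 × 0.175 = 0.0368 W/m².
Total ΔF = 2.2148 + 0.2296 + 0.0368 = 2.4812 W/m².

ΔF = 2.48 W/m²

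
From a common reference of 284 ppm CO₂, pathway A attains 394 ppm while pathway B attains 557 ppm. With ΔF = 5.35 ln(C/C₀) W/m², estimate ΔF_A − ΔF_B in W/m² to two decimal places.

ΔF_A − ΔF_B = -1.85 W/m²

ΔF_A = 5.35 ln(394/284) = 5.35 × 0.32738 = 1.7515 W/m².
ΔF_B = 5.35 ln(557/284) = 5.35 × 0.67359 = 3.6037 W/m².
Difference: 1.7515 − 3.6037 = -1.8522 W/m².
(Equivalently, ΔF_A − ΔF_B = 5.35 ln(394/557) = 5.35 × -0.34621 = -1.8522 W/m².)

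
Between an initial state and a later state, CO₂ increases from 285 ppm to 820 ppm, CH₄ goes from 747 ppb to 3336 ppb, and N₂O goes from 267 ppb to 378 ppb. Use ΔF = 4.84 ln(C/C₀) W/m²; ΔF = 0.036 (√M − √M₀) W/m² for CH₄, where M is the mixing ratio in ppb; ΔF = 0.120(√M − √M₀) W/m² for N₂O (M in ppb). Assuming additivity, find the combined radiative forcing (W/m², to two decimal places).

CO₂: 4.84 × ln(820/285) = 4.84 × ln(2.87719) = 4.84 × 1.05681 = 5.1150 W/m².
CH₄: 0.036 × (√3336 − √747) = 0.036 × (57.7581 − 27.3313) = 0.036 × 30.4268 = 1.0954 W/m².
N₂O: 0.120 × (√378 − √267) = 0.120 × (19.4422 − 16.3401) = 0.120 × 3.1021 = 0.3723 W/m².
Total ΔF = 5.1150 + 1.0954 + 0.3723 = 6.5827 W/m².

ΔF = 6.58 W/m²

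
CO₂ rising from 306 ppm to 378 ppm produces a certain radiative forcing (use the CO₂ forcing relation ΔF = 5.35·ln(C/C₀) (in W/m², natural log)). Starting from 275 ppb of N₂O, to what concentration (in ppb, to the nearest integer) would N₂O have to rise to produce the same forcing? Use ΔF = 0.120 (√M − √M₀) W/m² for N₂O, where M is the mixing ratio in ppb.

CO₂ forcing: 5.35 × ln(378/306) = 5.35 × 0.211309 = 1.13050 W/m².
Set 0.120(√M − √275) = 1.13050: √M = 1.13050/0.120 + √275 = 9.4208 + 16.5831 = 26.0039.
M = (26.0039)² = 676.20 ppb.

M ≈ 676 ppb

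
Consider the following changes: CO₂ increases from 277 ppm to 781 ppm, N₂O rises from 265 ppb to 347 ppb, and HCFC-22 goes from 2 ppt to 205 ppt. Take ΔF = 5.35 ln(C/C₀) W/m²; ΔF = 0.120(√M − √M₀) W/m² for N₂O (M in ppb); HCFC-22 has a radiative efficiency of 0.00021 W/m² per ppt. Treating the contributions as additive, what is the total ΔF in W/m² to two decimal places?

CO₂: 5.35 × ln(781/277) = 5.35 × ln(2.81949) = 5.35 × 1.03656 = 5.5456 W/m².
N₂O: 0.120 × (√347 − √265) = 0.120 × (18.6279 − 16.2788) = 0.120 × 2.3491 = 0.2819 W/m².
HCFC-22: ΔF = 0.00021 × (205 − 2) = 0.00021 × 203 = 0.0426 W/m².
Total ΔF = 5.5456 + 0.2819 + 0.0426 = 5.8701 W/m².

ΔF = 5.87 W/m²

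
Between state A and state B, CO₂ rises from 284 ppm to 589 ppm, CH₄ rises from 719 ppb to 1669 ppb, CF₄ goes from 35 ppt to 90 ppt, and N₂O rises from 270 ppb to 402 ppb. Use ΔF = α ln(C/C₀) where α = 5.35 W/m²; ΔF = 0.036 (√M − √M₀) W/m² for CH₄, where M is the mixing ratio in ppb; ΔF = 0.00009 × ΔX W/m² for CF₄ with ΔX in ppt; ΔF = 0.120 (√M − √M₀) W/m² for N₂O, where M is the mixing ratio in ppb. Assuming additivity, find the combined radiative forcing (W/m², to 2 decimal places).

CO₂: 5.35 × ln(589/284) = 5.35 × ln(2.07394) = 5.35 × 0.72945 = 3.9026 W/m².
CH₄: 0.036 × (√1669 − √719) = 0.036 × (40.8534 − 26.8142) = 0.036 × 14.0392 = 0.5054 W/m².
CF₄: ΔF = 0.00009 × (90 − 35) = 0.00009 × 55 = 0.0050 W/m².
N₂O: 0.120 × (√402 − √270) = 0.120 × (20.0499 − 16.4317) = 0.120 × 3.6182 = 0.4342 W/m².
Total ΔF = 3.9026 + 0.5054 + 0.0050 + 0.4342 = 4.8472 W/m².

ΔF = 4.85 W/m²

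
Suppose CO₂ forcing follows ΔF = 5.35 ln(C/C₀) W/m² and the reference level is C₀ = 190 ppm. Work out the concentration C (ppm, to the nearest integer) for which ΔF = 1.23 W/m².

C ≈ 239 ppm

Set 5.35 ln(C/190) = 1.23, so ln(C/190) = 1.23/5.35 = 0.22991.
Then C/190 = e^0.22991 = 1.25849, giving C = 190 × 1.25849 = 239.11 ppm.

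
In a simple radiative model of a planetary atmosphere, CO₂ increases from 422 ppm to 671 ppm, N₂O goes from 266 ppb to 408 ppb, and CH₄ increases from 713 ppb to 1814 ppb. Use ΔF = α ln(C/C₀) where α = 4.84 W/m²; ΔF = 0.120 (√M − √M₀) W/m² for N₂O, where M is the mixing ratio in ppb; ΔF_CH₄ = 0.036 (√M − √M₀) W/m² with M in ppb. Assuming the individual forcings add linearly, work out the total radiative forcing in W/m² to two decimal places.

ΔF = 3.28 W/m²

CO₂: 4.84 × ln(671/422) = 4.84 × ln(1.59005) = 4.84 × 0.46377 = 2.2446 W/m².
N₂O: 0.120 × (√408 − √266) = 0.120 × (20.1990 − 16.3095) = 0.120 × 3.8895 = 0.4667 W/m².
CH₄: 0.036 × (√1814 − √713) = 0.036 × (42.5911 − 26.7021) = 0.036 × 15.8890 = 0.5720 W/m².
Total ΔF = 2.2446 + 0.4667 + 0.5720 = 3.2833 W/m².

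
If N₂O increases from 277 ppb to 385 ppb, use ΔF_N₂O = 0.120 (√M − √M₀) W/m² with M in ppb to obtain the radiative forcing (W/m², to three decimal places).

ΔF = 0.357 W/m²

N₂O: 0.120 × (√385 − √277) = 0.120 × (19.6214 − 16.6433) = 0.120 × 2.9781 = 0.3574 W/m².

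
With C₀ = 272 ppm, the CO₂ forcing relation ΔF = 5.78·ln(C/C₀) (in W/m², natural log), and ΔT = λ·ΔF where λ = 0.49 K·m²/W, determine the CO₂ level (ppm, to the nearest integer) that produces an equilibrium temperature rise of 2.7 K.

C ≈ 706 ppm

Required forcing: ΔF = ΔT/λ = 2.7/0.49 = 5.5102 W/m².
Then ln(C/272) = ΔF/5.78 = 5.5102/5.78 = 0.95332.
So C = 272 × e^0.95332 = 272 × 2.59431 = 705.65 ppm.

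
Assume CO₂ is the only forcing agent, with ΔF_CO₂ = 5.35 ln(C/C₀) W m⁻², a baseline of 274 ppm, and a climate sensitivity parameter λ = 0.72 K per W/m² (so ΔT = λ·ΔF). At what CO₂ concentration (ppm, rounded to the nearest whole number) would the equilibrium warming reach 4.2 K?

Required forcing: ΔF = ΔT/λ = 4.2/0.72 = 5.8333 W/m².
Then ln(C/274) = ΔF/5.35 = 5.8333/5.35 = 1.09034.
So C = 274 × e^1.09034 = 274 × 2.97529 = 815.23 ppm.

C ≈ 815 ppm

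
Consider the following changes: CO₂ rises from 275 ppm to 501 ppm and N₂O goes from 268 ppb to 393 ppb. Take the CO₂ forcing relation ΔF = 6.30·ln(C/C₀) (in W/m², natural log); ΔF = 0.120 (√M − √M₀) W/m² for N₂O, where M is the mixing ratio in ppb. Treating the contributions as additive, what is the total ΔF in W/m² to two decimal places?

ΔF = 4.19 W/m²

CO₂: 6.30 × ln(501/275) = 6.30 × ln(1.82182) = 6.30 × 0.59984 = 3.7790 W/m².
N₂O: 0.120 × (√393 − √268) = 0.120 × (19.8242 − 16.3707) = 0.120 × 3.4535 = 0.4144 W/m².
Total ΔF = 3.7790 + 0.4144 = 4.1934 W/m².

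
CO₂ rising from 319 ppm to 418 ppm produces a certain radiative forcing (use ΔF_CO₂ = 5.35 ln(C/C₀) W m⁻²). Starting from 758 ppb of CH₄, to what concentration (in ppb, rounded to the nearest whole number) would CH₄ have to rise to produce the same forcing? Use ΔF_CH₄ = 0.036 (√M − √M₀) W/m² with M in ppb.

CO₂ forcing: 5.35 × ln(418/319) = 5.35 × 0.270290 = 1.44605 W/m².
Set 0.036(√M − √758) = 1.44605: √M = 1.44605/0.036 + √758 = 40.1681 + 27.5318 = 67.6999.
M = (67.6999)² = 4583.28 ppb.

M ≈ 4583 ppb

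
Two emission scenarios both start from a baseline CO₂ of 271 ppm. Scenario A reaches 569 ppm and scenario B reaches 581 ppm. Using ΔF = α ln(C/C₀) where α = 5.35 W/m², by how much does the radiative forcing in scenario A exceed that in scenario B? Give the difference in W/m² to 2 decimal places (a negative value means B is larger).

ΔF_A − ΔF_B = -0.11 W/m²

ΔF_A = 5.35 ln(569/271) = 5.35 × 0.74176 = 3.9684 W/m².
ΔF_B = 5.35 ln(581/271) = 5.35 × 0.76263 = 4.0801 W/m².
Difference: 3.9684 − 4.0801 = -0.1117 W/m².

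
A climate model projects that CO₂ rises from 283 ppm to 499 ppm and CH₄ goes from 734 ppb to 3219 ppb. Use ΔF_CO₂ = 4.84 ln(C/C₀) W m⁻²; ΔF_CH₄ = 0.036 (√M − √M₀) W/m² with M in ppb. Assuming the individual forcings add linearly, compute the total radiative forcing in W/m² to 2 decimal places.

CO₂: 4.84 × ln(499/283) = 4.84 × ln(1.76325) = 4.84 × 0.56716 = 2.7451 W/m².
CH₄: 0.036 × (√3219 − √734) = 0.036 × (56.7362 − 27.0924) = 0.036 × 29.6438 = 1.0672 W/m².
Total ΔF = 2.7451 + 1.0672 = 3.8123 W/m².

ΔF = 3.81 W/m²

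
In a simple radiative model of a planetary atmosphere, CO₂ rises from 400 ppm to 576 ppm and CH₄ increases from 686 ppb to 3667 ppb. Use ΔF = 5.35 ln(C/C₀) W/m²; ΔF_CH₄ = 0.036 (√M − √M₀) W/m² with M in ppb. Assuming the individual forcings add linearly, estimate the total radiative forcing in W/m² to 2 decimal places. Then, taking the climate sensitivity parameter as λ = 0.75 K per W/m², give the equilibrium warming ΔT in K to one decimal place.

ΔF = 3.19 W/m²; ΔT = 2.4 K

CO₂: 5.35 × ln(576/400) = 5.35 × ln(1.44000) = 5.35 × 0.36464 = 1.9508 W/m².
CH₄: 0.036 × (√3667 − √686) = 0.036 × (60.5558 − 26.1916) = 0.036 × 34.3642 = 1.2371 W/m².
Total ΔF = 1.9508 + 1.2371 = 3.1879 W/m².
ΔT = λ ΔF = 0.75 × 3.19 = 2.3925 K.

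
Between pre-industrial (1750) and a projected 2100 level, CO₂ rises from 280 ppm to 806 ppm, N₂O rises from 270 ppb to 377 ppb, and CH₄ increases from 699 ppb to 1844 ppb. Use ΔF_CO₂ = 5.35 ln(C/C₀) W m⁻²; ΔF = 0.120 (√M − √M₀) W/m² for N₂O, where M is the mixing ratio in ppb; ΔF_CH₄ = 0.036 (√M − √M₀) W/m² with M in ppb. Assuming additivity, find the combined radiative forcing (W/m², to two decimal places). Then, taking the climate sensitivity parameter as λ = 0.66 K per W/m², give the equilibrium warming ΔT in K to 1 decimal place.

CO₂: 5.35 × ln(806/280) = 5.35 × ln(2.87857) = 5.35 × 1.05729 = 5.6565 W/m².
N₂O: 0.120 × (√377 − √270) = 0.120 × (19.4165 − 16.4317) = 0.120 × 2.9848 = 0.3582 W/m².
CH₄: 0.036 × (√1844 − √699) = 0.036 × (42.9418 − 26.4386) = 0.036 × 16.5032 = 0.5941 W/m².
Total ΔF = 5.6565 + 0.3582 + 0.5941 = 6.6088 W/m².
ΔT = λ ΔF = 0.66 × 6.61 = 4.3626 K.

ΔF = 6.61 W/m²; ΔT = 4.4 K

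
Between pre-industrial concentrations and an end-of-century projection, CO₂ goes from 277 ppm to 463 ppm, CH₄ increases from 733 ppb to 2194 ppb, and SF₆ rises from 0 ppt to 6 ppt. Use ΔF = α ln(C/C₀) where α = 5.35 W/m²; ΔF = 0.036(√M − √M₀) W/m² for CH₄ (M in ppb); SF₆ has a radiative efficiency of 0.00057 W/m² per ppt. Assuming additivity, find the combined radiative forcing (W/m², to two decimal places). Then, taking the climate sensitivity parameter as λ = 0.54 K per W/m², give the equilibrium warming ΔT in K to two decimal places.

ΔF = 3.46 W/m²; ΔT = 1.87 K

CO₂: 5.35 × ln(463/277) = 5.35 × ln(1.67148) = 5.35 × 0.51371 = 2.7483 W/m².
CH₄: 0.036 × (√2194 − √733) = 0.036 × (46.8402 − 27.0740) = 0.036 × 19.7662 = 0.7116 W/m².
SF₆: ΔF = 0.00057 × (6 − 0) = 0.00057 × 6 = 0.0034 W/m².
Total ΔF = 2.7483 + 0.7116 + 0.0034 = 3.4633 W/m².
ΔT = λ ΔF = 0.54 × 3.46 = 1.8684 K.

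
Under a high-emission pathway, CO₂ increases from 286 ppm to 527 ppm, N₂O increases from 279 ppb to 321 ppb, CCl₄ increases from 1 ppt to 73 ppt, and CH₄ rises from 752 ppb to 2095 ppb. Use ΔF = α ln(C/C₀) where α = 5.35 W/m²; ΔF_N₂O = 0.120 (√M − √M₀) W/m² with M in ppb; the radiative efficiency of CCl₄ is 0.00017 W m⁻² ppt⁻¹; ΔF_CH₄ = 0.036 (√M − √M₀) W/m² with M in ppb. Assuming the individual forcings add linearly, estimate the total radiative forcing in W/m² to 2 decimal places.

CO₂: 5.35 × ln(527/286) = 5.35 × ln(1.84266) = 5.35 × 0.61121 = 3.2700 W/m².
N₂O: 0.120 × (√321 − √279) = 0.120 × (17.9165 − 16.7033) = 0.120 × 1.2132 = 0.1456 W/m².
CCl₄: ΔF = 0.00017 × (73 − 1) = 0.00017 × 72 = 0.0122 W/m².
CH₄: 0.036 × (√2095 − √752) = 0.036 × (45.7712 − 27.4226) = 0.036 × 18.3486 = 0.6605 W/m².
Total ΔF = 3.2700 + 0.1456 + 0.0122 + 0.6605 = 4.0883 W/m².

ΔF = 4.09 W/m²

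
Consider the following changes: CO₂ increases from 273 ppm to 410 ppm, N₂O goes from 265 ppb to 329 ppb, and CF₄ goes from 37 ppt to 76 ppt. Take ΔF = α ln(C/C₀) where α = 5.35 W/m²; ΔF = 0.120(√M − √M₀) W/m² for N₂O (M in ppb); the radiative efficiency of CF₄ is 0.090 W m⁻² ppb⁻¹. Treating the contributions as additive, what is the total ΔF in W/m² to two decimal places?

ΔF = 2.40 W/m²

CO₂: 5.35 × ln(410/273) = 5.35 × ln(1.50183) = 5.35 × 0.40668 = 2.1757 W/m².
N₂O: 0.120 × (√329 − √265) = 0.120 × (18.1384 − 16.2788) = 0.120 × 1.8596 = 0.2232 W/m².
CF₄: Δ = 76 − 37 = 39 ppt = 0.039 ppb; ΔF = 0.090 × 0.039 = 0.0035 W/m².
Total ΔF = 2.1757 + 0.2232 + 0.0035 = 2.4024 W/m².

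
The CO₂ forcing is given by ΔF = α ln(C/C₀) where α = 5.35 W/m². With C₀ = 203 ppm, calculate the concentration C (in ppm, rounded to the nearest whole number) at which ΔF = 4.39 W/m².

C ≈ 461 ppm

Set 5.35 ln(C/203) = 4.39, so ln(C/203) = 4.39/5.35 = 0.82056.
Then C/203 = e^0.82056 = 2.27177, giving C = 203 × 2.27177 = 461.17 ppm.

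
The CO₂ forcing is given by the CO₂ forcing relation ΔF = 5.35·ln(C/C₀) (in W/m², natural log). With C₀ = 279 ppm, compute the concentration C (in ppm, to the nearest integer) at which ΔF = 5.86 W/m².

Set 5.35 ln(C/279) = 5.86, so ln(C/279) = 5.86/5.35 = 1.09533.
Then C/279 = e^1.09533 = 2.99017, giving C = 279 × 2.99017 = 834.26 ppm.

C ≈ 834 ppm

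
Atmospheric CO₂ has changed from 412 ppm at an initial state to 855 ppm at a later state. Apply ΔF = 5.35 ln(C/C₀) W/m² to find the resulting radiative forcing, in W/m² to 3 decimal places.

ΔF = 3.906 W/m²

CO₂ absorption bands are partially saturated, so forcing scales with the logarithm of the concentration ratio.
CO₂: 5.35 × ln(855/412) = 5.35 × ln(2.07524) = 5.35 × 0.73008 = 3.9059 W/m².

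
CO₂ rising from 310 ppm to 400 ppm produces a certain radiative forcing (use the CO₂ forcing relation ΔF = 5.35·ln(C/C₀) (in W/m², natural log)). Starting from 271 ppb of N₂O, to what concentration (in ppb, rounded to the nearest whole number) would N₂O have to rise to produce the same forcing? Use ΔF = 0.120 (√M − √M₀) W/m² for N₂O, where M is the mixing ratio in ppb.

M ≈ 774 ppb

CO₂ forcing: 5.35 × ln(400/310) = 5.35 × 0.254892 = 1.36367 W/m².
Set 0.120(√M − √271) = 1.36367: √M = 1.36367/0.120 + √271 = 11.3639 + 16.4621 = 27.8260.
M = (27.8260)² = 774.29 ppb.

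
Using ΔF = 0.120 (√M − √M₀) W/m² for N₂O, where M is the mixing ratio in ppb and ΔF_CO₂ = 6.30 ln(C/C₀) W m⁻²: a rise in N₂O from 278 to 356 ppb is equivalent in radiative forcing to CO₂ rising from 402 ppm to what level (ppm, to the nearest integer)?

C ≈ 419 ppm

N₂O forcing: 0.120 × (√356 − √278) = 0.120 × (18.8680 − 16.6733) = 0.120 × 2.1947 = 0.26336 W/m².
Set 6.30 ln(C/402) = 0.26336: ln(C/402) = 0.26336/6.30 = 0.04180, so C = 402 × e^0.04180 = 402 × 1.04269 = 419.16 ppm.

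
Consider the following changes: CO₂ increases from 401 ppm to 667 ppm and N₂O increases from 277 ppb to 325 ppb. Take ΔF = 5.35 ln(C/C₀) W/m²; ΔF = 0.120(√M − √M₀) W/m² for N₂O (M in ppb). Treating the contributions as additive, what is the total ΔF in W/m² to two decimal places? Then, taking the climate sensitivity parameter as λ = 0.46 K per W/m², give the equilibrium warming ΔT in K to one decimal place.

ΔF = 2.89 W/m²; ΔT = 1.3 K

CO₂: 5.35 × ln(667/401) = 5.35 × ln(1.66334) = 5.35 × 0.50883 = 2.7222 W/m².
N₂O: 0.120 × (√325 − √277) = 0.120 × (18.0278 − 16.6433) = 0.120 × 1.3845 = 0.1661 W/m².
Total ΔF = 2.7222 + 0.1661 = 2.8883 W/m².
ΔT = λ ΔF = 0.46 × 2.89 = 1.3294 K.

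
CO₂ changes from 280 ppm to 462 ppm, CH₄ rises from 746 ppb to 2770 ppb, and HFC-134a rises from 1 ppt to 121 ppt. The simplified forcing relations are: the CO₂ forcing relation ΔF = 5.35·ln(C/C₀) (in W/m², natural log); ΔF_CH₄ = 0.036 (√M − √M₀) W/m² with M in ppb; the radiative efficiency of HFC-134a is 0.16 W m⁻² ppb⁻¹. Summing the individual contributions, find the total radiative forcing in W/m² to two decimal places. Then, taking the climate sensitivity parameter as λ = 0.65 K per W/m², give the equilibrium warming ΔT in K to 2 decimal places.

ΔF = 3.61 W/m²; ΔT = 2.35 K

CO₂: 5.35 × ln(462/280) = 5.35 × ln(1.65000) = 5.35 × 0.50078 = 2.6792 W/m².
CH₄: 0.036 × (√2770 − √746) = 0.036 × (52.6308 − 27.3130) = 0.036 × 25.3178 = 0.9114 W/m².
HFC-134a: Δ = 121 − 1 = 120 ppt = 0.120 ppb; ΔF = 0.16 × 0.120 = 0.0192 W/m².
Total ΔF = 2.6792 + 0.9114 + 0.0192 = 3.6098 W/m².
ΔT = λ ΔF = 0.65 × 3.61 = 2.3465 K.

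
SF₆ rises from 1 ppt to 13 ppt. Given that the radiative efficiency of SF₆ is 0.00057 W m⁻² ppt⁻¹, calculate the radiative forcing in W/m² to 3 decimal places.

SF₆: ΔF = 0.00057 × (13 − 1) = 0.00057 × 12 = 0.0068 W/m².

ΔF = 0.007 W/m²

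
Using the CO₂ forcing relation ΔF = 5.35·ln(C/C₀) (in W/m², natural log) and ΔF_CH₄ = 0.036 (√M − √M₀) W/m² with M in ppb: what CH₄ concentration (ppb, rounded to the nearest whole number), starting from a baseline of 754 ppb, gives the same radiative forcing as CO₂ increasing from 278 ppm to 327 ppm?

M ≈ 2661 ppb

CO₂ forcing: 5.35 × ln(327/278) = 5.35 × 0.162339 = 0.86851 W/m².
Set 0.036(√M − √754) = 0.86851: √M = 0.86851/0.036 + √754 = 24.1253 + 27.4591 = 51.5844.
M = (51.5844)² = 2660.95 ppb.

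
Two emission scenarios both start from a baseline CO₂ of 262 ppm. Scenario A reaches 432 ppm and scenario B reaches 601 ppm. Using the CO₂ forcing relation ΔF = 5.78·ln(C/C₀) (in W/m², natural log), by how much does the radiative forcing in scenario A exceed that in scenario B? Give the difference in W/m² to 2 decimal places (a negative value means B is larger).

ΔF_A = 5.78 ln(432/262) = 5.78 × 0.50008 = 2.8905 W/m².
ΔF_B = 5.78 ln(601/262) = 5.78 × 0.83025 = 4.7988 W/m².
Difference: 2.8905 − 4.7988 = -1.9083 W/m².

ΔF_A − ΔF_B = -1.91 W/m²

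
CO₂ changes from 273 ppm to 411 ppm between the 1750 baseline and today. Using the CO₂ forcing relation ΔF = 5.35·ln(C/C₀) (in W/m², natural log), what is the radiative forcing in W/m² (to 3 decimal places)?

CO₂: 5.35 × ln(411/273) = 5.35 × ln(1.50549) = 5.35 × 0.40912 = 2.1888 W/m².

ΔF = 2.189 W/m²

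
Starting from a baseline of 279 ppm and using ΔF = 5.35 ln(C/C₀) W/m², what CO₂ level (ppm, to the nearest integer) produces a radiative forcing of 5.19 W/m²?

Set 5.35 ln(C/279) = 5.19, so ln(C/279) = 5.19/5.35 = 0.97009.
Then C/279 = e^0.97009 = 2.63818, giving C = 279 × 2.63818 = 736.05 ppm.

C ≈ 736 ppm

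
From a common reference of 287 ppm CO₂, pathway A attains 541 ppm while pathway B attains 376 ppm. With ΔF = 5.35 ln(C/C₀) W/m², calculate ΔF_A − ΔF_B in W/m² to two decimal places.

ΔF_A − ΔF_B = 1.95 W/m²

ΔF_A = 5.35 ln(541/287) = 5.35 × 0.63394 = 3.3916 W/m².
ΔF_B = 5.35 ln(376/287) = 5.35 × 0.27011 = 1.4451 W/m².
Difference: 3.3916 − 1.4451 = 1.9465 W/m².
(Equivalently, ΔF_A − ΔF_B = 5.35 ln(541/376) = 5.35 × 0.36383 = 1.9465 W/m².)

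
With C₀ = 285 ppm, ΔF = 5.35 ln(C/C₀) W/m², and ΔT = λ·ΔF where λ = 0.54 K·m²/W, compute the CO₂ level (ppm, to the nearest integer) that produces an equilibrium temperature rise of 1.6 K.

C ≈ 496 ppm

Required forcing: ΔF = ΔT/λ = 1.6/0.54 = 2.9630 W/m².
Then ln(C/285) = ΔF/5.35 = 2.9630/5.35 = 0.55383.
So C = 285 × e^0.55383 = 285 × 1.73990 = 495.87 ppm.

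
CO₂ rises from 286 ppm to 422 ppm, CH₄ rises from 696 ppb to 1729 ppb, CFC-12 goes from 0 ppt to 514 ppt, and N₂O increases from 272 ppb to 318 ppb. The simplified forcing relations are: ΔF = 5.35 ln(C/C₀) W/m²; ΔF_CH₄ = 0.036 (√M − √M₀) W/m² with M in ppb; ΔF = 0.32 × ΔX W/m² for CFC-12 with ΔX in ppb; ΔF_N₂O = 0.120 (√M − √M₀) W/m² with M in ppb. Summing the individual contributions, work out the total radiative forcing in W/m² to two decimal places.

CO₂: 5.35 × ln(422/286) = 5.35 × ln(1.47552) = 5.35 × 0.38901 = 2.0812 W/m².
CH₄: 0.036 × (√1729 − √696) = 0.036 × (41.5812 − 26.3818) = 0.036 × 15.1994 = 0.5472 W/m².
CFC-12: Δ = 514 − 0 = 514 ppt = 0.514 ppb; ΔF = 0.32 × 0.514 = 0.1645 W/m².
N₂O: 0.120 × (√318 − √272) = 0.120 × (17.8326 − 16.4924) = 0.120 × 1.3402 = 0.1608 W/m².
Total ΔF = 2.0812 + 0.5472 + 0.1645 + 0.1608 = 2.9537 W/m².

ΔF = 2.95 W/m²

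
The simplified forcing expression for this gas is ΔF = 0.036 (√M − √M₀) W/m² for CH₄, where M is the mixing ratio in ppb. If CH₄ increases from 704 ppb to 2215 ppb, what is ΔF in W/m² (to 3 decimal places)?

ΔF = 0.739 W/m²

CH₄: 0.036 × (√2215 − √704) = 0.036 × (47.0638 − 26.5330) = 0.036 × 20.5308 = 0.7391 W/m².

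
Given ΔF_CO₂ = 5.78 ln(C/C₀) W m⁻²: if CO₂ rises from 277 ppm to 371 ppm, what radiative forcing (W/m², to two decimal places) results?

ΔF = 1.69 W/m²

CO₂: 5.78 × ln(371/277) = 5.78 × ln(1.33935) = 5.78 × 0.29218 = 1.6888 W/m².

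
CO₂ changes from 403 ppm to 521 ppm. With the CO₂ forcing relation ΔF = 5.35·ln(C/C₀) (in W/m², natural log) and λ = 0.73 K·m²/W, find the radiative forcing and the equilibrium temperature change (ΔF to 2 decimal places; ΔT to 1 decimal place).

ΔF = 1.37 W/m²; ΔT = 1.0 K

CO₂: 5.35 × ln(521/403) = 5.35 × ln(1.29280) = 5.35 × 0.25681 = 1.3739 W/m².
ΔT = λ ΔF = 0.73 × 1.37 = 1.0001 K.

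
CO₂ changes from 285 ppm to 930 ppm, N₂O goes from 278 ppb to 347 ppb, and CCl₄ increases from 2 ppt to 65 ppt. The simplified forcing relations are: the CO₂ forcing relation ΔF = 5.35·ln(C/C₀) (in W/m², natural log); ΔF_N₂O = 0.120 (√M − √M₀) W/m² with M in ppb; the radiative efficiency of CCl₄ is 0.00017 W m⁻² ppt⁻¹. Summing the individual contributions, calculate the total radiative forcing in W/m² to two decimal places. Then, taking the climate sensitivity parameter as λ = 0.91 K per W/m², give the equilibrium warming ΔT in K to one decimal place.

CO₂: 5.35 × ln(930/285) = 5.35 × ln(3.26316) = 5.35 × 1.18270 = 6.3274 W/m².
N₂O: 0.120 × (√347 − √278) = 0.120 × (18.6279 − 16.6733) = 0.120 × 1.9546 = 0.2346 W/m².
CCl₄: ΔF = 0.00017 × (65 − 2) = 0.00017 × 63 = 0.0107 W/m².
Total ΔF = 6.3274 + 0.2346 + 0.0107 = 6.5727 W/m².
ΔT = λ ΔF = 0.91 × 6.57 = 5.9787 K.

ΔF = 6.57 W/m²; ΔT = 6.0 K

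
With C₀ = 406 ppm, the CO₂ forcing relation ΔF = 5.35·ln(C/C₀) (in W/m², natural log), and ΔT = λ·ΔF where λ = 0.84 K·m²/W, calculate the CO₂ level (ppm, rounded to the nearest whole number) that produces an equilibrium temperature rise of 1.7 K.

C ≈ 593 ppm

Required forcing: ΔF = ΔT/λ = 1.7/0.84 = 2.0238 W/m².
Then ln(C/406) = ΔF/5.35 = 2.0238/5.35 = 0.37828.
So C = 406 × e^0.37828 = 406 × 1.45977 = 592.67 ppm.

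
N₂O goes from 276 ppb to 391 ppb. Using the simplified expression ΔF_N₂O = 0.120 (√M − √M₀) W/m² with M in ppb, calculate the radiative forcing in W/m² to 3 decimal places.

N₂O: 0.120 × (√391 − √276) = 0.120 × (19.7737 − 16.6132) = 0.120 × 3.1605 = 0.3793 W/m².

ΔF = 0.379 W/m²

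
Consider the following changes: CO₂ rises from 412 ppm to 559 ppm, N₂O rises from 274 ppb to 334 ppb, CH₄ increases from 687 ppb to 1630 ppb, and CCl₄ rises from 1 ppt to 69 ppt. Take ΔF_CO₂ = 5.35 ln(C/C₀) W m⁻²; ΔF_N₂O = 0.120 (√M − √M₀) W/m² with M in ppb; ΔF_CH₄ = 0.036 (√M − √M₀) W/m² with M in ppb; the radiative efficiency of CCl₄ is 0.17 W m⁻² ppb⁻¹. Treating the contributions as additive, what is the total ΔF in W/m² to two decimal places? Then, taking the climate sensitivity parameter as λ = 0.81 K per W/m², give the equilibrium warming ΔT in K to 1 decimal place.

CO₂: 5.35 × ln(559/412) = 5.35 × ln(1.35680) = 5.35 × 0.30513 = 1.6324 W/m².
N₂O: 0.120 × (√334 − √274) = 0.120 × (18.2757 − 16.5529) = 0.120 × 1.7228 = 0.2067 W/m².
CH₄: 0.036 × (√1630 − √687) = 0.036 × (40.3733 − 26.2107) = 0.036 × 14.1626 = 0.5099 W/m².
CCl₄: Δ = 69 − 1 = 68 ppt = 0.068 ppb; ΔF = 0.17 × 0.068 = 0.0116 W/m².
Total ΔF = 1.6324 + 0.2067 + 0.5099 + 0.0116 = 2.3606 W/m².
ΔT = λ ΔF = 0.81 × 2.36 = 1.9116 K.

ΔF = 2.36 W/m²; ΔT = 1.9 K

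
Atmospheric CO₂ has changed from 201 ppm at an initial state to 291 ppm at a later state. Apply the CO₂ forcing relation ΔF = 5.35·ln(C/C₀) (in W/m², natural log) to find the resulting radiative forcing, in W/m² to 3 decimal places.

CO₂ absorption bands are partially saturated, so forcing scales with the logarithm of the concentration ratio.
CO₂: 5.35 × ln(291/201) = 5.35 × ln(1.44776) = 5.35 × 0.37002 = 1.9796 W/m².

ΔF = 1.980 W/m²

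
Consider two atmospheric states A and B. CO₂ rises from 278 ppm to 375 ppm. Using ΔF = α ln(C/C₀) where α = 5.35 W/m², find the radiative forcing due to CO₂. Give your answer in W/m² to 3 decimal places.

CO₂: 5.35 × ln(375/278) = 5.35 × ln(1.34892) = 5.35 × 0.29930 = 1.6013 W/m².

ΔF = 1.601 W/m²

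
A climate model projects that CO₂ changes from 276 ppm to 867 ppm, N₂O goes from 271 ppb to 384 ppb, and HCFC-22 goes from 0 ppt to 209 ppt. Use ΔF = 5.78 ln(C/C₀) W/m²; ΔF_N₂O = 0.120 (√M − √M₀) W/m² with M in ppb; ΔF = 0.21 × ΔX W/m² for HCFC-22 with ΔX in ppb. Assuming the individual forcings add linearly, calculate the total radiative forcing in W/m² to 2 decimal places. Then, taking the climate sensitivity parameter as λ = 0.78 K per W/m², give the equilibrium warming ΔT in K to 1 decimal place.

CO₂: 5.78 × ln(867/276) = 5.78 × ln(3.14130) = 5.78 × 1.14464 = 6.6160 W/m².
N₂O: 0.120 × (√384 − √271) = 0.120 × (19.5959 − 16.4621) = 0.120 × 3.1338 = 0.3761 W/m².
HCFC-22: Δ = 209 − 0 = 209 ppt = 0.209 ppb; ΔF = 0.21 × 0.209 = 0.0439 W/m².
Total ΔF = 6.6160 + 0.3761 + 0.0439 = 7.0360 W/m².
ΔT = λ ΔF = 0.78 × 7.04 = 5.4912 K.

ΔF = 7.04 W/m²; ΔT = 5.5 K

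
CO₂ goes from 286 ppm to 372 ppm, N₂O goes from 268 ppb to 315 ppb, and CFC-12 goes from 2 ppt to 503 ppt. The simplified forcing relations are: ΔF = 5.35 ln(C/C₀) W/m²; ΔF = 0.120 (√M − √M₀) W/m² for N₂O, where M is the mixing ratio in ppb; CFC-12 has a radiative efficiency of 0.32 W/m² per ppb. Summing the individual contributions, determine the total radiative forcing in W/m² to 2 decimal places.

CO₂: 5.35 × ln(372/286) = 5.35 × ln(1.30070) = 5.35 × 0.26290 = 1.4065 W/m².
N₂O: 0.120 × (√315 − √268) = 0.120 × (17.7482 − 16.3707) = 0.120 × 1.3775 = 0.1653 W/m².
CFC-12: Δ = 503 − 2 = 501 ppt = 0.501 ppb; ΔF = 0.32 × 0.501 = 0.1603 W/m².
Total ΔF = 1.4065 + 0.1653 + 0.1603 = 1.7321 W/m².

ΔF = 1.73 W/m²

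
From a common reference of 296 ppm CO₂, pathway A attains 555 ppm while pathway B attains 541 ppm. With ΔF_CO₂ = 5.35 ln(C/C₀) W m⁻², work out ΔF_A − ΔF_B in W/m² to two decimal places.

ΔF_A = 5.35 ln(555/296) = 5.35 × 0.62861 = 3.3631 W/m².
ΔF_B = 5.35 ln(541/296) = 5.35 × 0.60306 = 3.2264 W/m².
Difference: 3.3631 − 3.2264 = 0.1367 W/m².

ΔF_A − ΔF_B = 0.14 W/m²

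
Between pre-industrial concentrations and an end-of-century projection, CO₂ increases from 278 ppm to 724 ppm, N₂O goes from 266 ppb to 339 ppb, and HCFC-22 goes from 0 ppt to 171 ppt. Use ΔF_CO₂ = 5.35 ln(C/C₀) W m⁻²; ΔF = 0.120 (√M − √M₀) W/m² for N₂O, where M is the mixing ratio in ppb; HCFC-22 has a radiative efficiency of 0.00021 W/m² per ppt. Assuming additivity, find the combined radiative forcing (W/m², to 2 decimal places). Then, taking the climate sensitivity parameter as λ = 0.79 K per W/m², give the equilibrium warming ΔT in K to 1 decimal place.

CO₂: 5.35 × ln(724/278) = 5.35 × ln(2.60432) = 5.35 × 0.95717 = 5.1209 W/m².
N₂O: 0.120 × (√339 − √266) = 0.120 × (18.4120 − 16.3095) = 0.120 × 2.1025 = 0.2523 W/m².
HCFC-22: ΔF = 0.00021 × (171 − 0) = 0.00021 × 171 = 0.0359 W/m².
Total ΔF = 5.1209 + 0.2523 + 0.0359 = 5.4091 W/m².
ΔT = λ ΔF = 0.79 × 5.41 = 4.2739 K.

ΔF = 5.41 W/m²; ΔT = 4.3 K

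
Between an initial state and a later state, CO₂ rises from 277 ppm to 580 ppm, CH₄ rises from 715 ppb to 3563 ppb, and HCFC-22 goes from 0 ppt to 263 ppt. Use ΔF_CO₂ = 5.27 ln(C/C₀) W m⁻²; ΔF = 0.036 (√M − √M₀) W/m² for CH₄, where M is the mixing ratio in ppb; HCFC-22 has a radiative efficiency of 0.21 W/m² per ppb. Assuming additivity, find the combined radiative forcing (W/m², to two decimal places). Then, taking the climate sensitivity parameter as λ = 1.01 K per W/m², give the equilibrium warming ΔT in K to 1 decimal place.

ΔF = 5.14 W/m²; ΔT = 5.2 K

CO₂: 5.27 × ln(580/277) = 5.27 × ln(2.09386) = 5.27 × 0.73901 = 3.8946 W/m².
CH₄: 0.036 × (√3563 − √715) = 0.036 × (59.6909 − 26.7395) = 0.036 × 32.9514 = 1.1863 W/m².
HCFC-22: Δ = 263 − 0 = 263 ppt = 0.263 ppb; ΔF = 0.21 × 0.263 = 0.0552 W/m².
Total ΔF = 3.8946 + 1.1863 + 0.0552 = 5.1361 W/m².
ΔT = λ ΔF = 1.01 × 5.14 = 5.1914 K.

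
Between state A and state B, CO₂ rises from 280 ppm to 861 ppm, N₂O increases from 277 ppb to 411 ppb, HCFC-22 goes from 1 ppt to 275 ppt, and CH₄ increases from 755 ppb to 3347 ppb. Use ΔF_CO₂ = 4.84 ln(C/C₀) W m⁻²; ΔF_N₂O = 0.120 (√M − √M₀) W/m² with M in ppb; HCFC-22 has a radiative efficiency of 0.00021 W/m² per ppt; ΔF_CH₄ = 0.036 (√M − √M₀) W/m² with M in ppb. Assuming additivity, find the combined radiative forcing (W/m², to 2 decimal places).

CO₂: 4.84 × ln(861/280) = 4.84 × ln(3.07500) = 4.84 × 1.12330 = 5.4368 W/m².
N₂O: 0.120 × (√411 − √277) = 0.120 × (20.2731 − 16.6433) = 0.120 × 3.6298 = 0.4356 W/m².
HCFC-22: ΔF = 0.00021 × (275 − 1) = 0.00021 × 274 = 0.0575 W/m².
CH₄: 0.036 × (√3347 − √755) = 0.036 × (57.8533 − 27.4773) = 0.036 × 30.3760 = 1.0935 W/m².
Total ΔF = 5.4368 + 0.4356 + 0.0575 + 1.0935 = 7.0234 W/m².

ΔF = 7.02 W/m²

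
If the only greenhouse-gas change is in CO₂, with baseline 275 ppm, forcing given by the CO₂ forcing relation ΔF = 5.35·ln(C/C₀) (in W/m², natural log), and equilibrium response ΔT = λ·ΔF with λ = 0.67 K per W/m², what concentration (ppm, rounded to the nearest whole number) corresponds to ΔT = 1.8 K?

C ≈ 454 ppm

Required forcing: ΔF = ΔT/λ = 1.8/0.67 = 2.6866 W/m².
Then ln(C/275) = ΔF/5.35 = 2.6866/5.35 = 0.50217.
So C = 275 × e^0.50217 = 275 × 1.65230 = 454.38 ppm.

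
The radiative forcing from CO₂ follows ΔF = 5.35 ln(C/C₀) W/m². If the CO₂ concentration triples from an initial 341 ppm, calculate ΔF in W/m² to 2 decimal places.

ΔF = 5.88 W/m²

Because the forcing depends only on the ratio C/C₀, the initial concentration does not enter.
ΔF = 5.35 × ln(3) = 5.35 × 1.09861 = 5.8776 W/m².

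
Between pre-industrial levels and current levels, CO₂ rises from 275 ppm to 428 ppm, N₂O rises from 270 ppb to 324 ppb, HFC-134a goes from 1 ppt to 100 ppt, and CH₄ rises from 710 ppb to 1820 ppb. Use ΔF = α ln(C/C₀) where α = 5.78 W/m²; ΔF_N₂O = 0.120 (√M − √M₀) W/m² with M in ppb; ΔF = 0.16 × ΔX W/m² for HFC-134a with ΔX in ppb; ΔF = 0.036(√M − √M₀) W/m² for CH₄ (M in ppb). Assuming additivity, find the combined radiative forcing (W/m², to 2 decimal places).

ΔF = 3.34 W/m²

CO₂: 5.78 × ln(428/275) = 5.78 × ln(1.55636) = 5.78 × 0.44235 = 2.5568 W/m².
N₂O: 0.120 × (√324 − √270) = 0.120 × (18.0000 − 16.4317) = 0.120 × 1.5683 = 0.1882 W/m².
HFC-134a: Δ = 100 − 1 = 99 ppt = 0.099 ppb; ΔF = 0.16 × 0.099 = 0.0158 W/m².
CH₄: 0.036 × (√1820 − √710) = 0.036 × (42.6615 − 26.6458) = 0.036 × 16.0157 = 0.5766 W/m².
Total ΔF = 2.5568 + 0.1882 + 0.0158 + 0.5766 = 3.3374 W/m².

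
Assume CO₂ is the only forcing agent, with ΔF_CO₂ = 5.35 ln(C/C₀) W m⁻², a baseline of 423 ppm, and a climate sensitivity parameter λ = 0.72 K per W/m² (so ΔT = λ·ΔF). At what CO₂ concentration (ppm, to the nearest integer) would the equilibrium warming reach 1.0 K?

Required forcing: ΔF = ΔT/λ = 1.0/0.72 = 1.3889 W/m².
Then ln(C/423) = ΔF/5.35 = 1.3889/5.35 = 0.25961.
So C = 423 × e^0.25961 = 423 × 1.29642 = 548.39 ppm.

C ≈ 548 ppm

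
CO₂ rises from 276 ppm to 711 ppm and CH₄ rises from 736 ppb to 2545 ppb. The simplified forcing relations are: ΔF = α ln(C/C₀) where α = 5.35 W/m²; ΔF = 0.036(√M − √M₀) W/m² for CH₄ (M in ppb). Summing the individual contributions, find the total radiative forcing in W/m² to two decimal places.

CO₂: 5.35 × ln(711/276) = 5.35 × ln(2.57609) = 5.35 × 0.94627 = 5.0625 W/m².
CH₄: 0.036 × (√2545 − √736) = 0.036 × (50.4480 − 27.1293) = 0.036 × 23.3187 = 0.8395 W/m².
Total ΔF = 5.0625 + 0.8395 = 5.9020 W/m².

ΔF = 5.90 W/m²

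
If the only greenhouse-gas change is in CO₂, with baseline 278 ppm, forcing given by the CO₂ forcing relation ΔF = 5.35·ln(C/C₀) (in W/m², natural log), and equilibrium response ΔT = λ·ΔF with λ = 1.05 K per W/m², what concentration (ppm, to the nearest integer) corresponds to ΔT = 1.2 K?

C ≈ 344 ppm

Required forcing: ΔF = ΔT/λ = 1.2/1.05 = 1.1429 W/m².
Then ln(C/278) = ΔF/5.35 = 1.1429/5.35 = 0.21363.
So C = 278 × e^0.21363 = 278 × 1.23816 = 344.21 ppm.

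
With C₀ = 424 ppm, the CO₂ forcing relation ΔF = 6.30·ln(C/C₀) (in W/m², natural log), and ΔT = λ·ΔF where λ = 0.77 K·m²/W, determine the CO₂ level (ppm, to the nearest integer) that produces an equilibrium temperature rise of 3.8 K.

C ≈ 928 ppm

Required forcing: ΔF = ΔT/λ = 3.8/0.77 = 4.9351 W/m².
Then ln(C/424) = ΔF/6.30 = 4.9351/6.30 = 0.78335.
So C = 424 × e^0.78335 = 424 × 2.18879 = 928.05 ppm.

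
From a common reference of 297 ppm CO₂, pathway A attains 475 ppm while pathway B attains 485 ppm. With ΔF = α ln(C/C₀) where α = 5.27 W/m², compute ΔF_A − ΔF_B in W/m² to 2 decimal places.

ΔF_A − ΔF_B = -0.11 W/m²

ΔF_A = 5.27 ln(475/297) = 5.27 × 0.46958 = 2.4747 W/m².
ΔF_B = 5.27 ln(485/297) = 5.27 × 0.49042 = 2.5845 W/m².
Difference: 2.4747 − 2.5845 = -0.1098 W/m².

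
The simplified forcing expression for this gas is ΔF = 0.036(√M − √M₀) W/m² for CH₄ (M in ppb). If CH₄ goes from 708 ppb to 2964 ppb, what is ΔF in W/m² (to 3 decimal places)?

CH₄: 0.036 × (√2964 − √708) = 0.036 × (54.4426 − 26.6083) = 0.036 × 27.8343 = 1.0020 W/m².

ΔF = 1.002 W/m²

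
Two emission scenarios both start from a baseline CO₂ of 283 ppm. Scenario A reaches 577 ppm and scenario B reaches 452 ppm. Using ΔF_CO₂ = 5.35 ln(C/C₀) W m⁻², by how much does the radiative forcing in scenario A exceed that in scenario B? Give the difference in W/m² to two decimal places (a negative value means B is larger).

ΔF_A − ΔF_B = 1.31 W/m²

ΔF_A = 5.35 ln(577/283) = 5.35 × 0.71240 = 3.8113 W/m².
ΔF_B = 5.35 ln(452/283) = 5.35 × 0.46824 = 2.5051 W/m².
Difference: 3.8113 − 2.5051 = 1.3062 W/m².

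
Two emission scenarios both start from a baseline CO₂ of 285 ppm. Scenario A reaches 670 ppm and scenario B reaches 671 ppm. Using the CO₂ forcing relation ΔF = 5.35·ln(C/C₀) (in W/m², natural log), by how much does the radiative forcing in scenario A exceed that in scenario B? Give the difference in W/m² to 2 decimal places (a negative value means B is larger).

ΔF_A = 5.35 ln(670/285) = 5.35 × 0.85479 = 4.5731 W/m².
ΔF_B = 5.35 ln(671/285) = 5.35 × 0.85628 = 4.5811 W/m².
Difference: 4.5731 − 4.5811 = -0.0080 W/m².

ΔF_A − ΔF_B = -0.01 W/m²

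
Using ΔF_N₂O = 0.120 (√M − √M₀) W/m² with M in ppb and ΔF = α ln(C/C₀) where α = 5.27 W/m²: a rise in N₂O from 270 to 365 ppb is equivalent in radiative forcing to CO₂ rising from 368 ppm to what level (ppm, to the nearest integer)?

N₂O forcing: 0.120 × (√365 − √270) = 0.120 × (19.1050 − 16.4317) = 0.120 × 2.6733 = 0.32080 W/m².
Set 5.27 ln(C/368) = 0.32080: ln(C/368) = 0.32080/5.27 = 0.06087, so C = 368 × e^0.06087 = 368 × 1.06276 = 391.10 ppm.

C ≈ 391 ppm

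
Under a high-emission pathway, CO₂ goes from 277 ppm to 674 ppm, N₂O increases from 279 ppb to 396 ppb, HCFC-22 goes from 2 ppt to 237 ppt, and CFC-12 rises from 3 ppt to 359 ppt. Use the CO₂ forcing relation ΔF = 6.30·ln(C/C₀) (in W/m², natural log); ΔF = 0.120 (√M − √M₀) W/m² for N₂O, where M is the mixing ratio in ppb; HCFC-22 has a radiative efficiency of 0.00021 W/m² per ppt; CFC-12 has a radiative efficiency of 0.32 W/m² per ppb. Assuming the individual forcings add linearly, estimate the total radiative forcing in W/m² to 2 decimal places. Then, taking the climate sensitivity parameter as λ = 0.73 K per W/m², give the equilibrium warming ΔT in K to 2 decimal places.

ΔF = 6.15 W/m²; ΔT = 4.49 K

CO₂: 6.30 × ln(674/277) = 6.30 × ln(2.43321) = 6.30 × 0.88921 = 5.6020 W/m².
N₂O: 0.120 × (√396 − √279) = 0.120 × (19.8997 − 16.7033) = 0.120 × 3.1964 = 0.3836 W/m².
HCFC-22: ΔF = 0.00021 × (237 − 2) = 0.00021 × 235 = 0.0494 W/m².
CFC-12: Δ = 359 − 3 = 356 ppt = 0.356 ppb; ΔF = 0.32 × 0.356 = 0.1139 W/m².
Total ΔF = 5.6020 + 0.3836 + 0.0494 + 0.1139 = 6.1489 W/m².
ΔT = λ ΔF = 0.73 × 6.15 = 4.4895 K.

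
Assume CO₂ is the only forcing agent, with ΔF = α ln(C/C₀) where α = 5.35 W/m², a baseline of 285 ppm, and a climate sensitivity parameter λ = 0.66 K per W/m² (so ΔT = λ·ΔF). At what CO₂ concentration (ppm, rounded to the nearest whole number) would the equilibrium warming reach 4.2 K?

Required forcing: ΔF = ΔT/λ = 4.2/0.66 = 6.3636 W/m².
Then ln(C/285) = ΔF/5.35 = 6.3636/5.35 = 1.18946.
So C = 285 × e^1.18946 = 285 × 3.28531 = 936.31 ppm.

C ≈ 936 ppm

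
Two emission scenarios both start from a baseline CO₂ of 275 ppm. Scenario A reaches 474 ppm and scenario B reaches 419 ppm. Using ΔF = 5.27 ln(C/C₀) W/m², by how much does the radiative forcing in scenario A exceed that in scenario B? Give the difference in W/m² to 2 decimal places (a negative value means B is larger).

ΔF_A − ΔF_B = 0.65 W/m²

ΔF_A = 5.27 ln(474/275) = 5.27 × 0.54444 = 2.8692 W/m².
ΔF_B = 5.27 ln(419/275) = 5.27 × 0.42110 = 2.2192 W/m².
Difference: 2.8692 − 2.2192 = 0.6500 W/m².
(Equivalently, ΔF_A − ΔF_B = 5.27 ln(474/419) = 5.27 × 0.12334 = 0.6500 W/m².)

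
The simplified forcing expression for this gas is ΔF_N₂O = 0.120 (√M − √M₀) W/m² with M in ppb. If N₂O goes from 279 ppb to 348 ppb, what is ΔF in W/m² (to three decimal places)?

N₂O: 0.120 × (√348 − √279) = 0.120 × (18.6548 − 16.7033) = 0.120 × 1.9515 = 0.2342 W/m².

ΔF = 0.234 W/m²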